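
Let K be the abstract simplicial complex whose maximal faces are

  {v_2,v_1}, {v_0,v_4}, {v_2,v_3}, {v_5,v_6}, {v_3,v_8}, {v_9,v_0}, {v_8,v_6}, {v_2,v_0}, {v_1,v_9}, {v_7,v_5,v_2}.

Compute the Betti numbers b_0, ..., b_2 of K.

Take the total order v_0 < v_1 < v_2 < v_3 < v_4 < v_5 < v_6 < v_7 < v_8 < v_9 on the vertex set. Then K (dimension 2) consists of the simplices:

  0-simplices (10): [v_0], [v_1], [v_2], [v_3], [v_4], [v_5], [v_6], [v_7], [v_8], [v_9]
  1-simplices (12): [v_0,v_2], [v_0,v_4], [v_0,v_9], [v_1,v_2], [v_1,v_9], [v_2,v_3], [v_2,v_5], [v_2,v_7], [v_3,v_8], [v_5,v_6], [v_5,v_7], [v_6,v_8]
  2-simplices (1): [v_2,v_5,v_7]

so the chain groups are C_0 ≅ Z^10, C_1 ≅ Z^12, C_2 ≅ Z^1.

Boundary ∂_1: C_1 → C_0 is given by ∂[p,q] = [q] − [p].
This gives a 10×12 integer matrix of rank 9; reducing to Smith normal form yields diagonal entries (1,1,1,1,1,1,1,1,1).

∂_2: C_2 → C_1 acts by ∂[p,q,r] = [q,r] − [p,r] + [p,q]. For instance
  ∂[v_2,v_5,v_7] = [v_5,v_7] − [v_2,v_7] + [v_2,v_5].
The 12×1 boundary matrix has rank 1 and Smith normal form diag(1).

From H_k ≅ ker(∂_k) / im(∂_{k+1}) we obtain:

  H_0: rank C_0 − rank ∂_1 = 10 − 9 = 1, and the invariant factors of ∂_1 are all 1, so H_0 ≅ Z.
  H_1: rank ker ∂_1 − rank ∂_2 = (12 − 9) − 1 = 2, and the invariant factors of ∂_2 are all 1, so H_1 ≅ Z^2.
  H_2: rank ker ∂_2 − rank ∂_3 = (1 − 1) − 0 = 0, and there is no ∂_3, so H_2 ≅ 0.

As a check, the Euler characteristic is 10 − 12 + 1 = -1, which agrees with 1 − 2 + 0 = -1.

Hence the Betti numbers are b_0 = 1, b_1 = 2, b_2 = 0.

b_0 = 1, b_1 = 2, b_2 = 0.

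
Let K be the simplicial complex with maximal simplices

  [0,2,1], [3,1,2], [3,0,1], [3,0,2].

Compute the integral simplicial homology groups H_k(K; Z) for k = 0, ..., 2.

H_0 = Z,  H_1 = 0,  H_2 = Z.

Fix the vertex order 0 < 1 < 2 < 3 and write every simplex with vertices in increasing order. Then dim K = 2 and the simplices of K are:

  0-simplices (4): [0], [1], [2], [3]
  1-simplices (6): [0,1], [0,2], [0,3], [1,2], [1,3], [2,3]
  2-simplices (4): [0,1,2], [0,1,3], [0,2,3], [1,2,3]

Hence C_0 ≅ Z^4, C_1 ≅ Z^6, C_2 ≅ Z^4.

∂_1: C_1 → C_0 is given by ∂[p,q] = [q] − [p].
The 4×6 boundary matrix has rank 3 and Smith normal form diag(1,1,1).

∂_2: C_2 → C_1 sends each 2-simplex [p,q,r] to [q,r] − [p,r] + [p,q]. For instance
  ∂[0,1,3] = [1,3] − [0,3] + [0,1],
  ∂[0,2,3] = [2,3] − [0,3] + [0,2].
The 6×4 boundary matrix has rank 3 and Smith normal form diag(1,1,1).

Computing H_k = (kernel of ∂_k) / (image of ∂_{k+1}):

  H_0: rank C_0 − rank ∂_1 = 4 − 3 = 1, and the invariant factors of ∂_1 are all 1, so H_0 ≅ Z.
  H_1: rank ker ∂_1 − rank ∂_2 = (6 − 3) − 3 = 0, and the invariant factors of ∂_2 are all 1, so H_1 ≅ 0.
  H_2: rank ker ∂_2 − rank ∂_3 = (4 − 3) − 0 = 1, and there is no ∂_3, so H_2 ≅ Z.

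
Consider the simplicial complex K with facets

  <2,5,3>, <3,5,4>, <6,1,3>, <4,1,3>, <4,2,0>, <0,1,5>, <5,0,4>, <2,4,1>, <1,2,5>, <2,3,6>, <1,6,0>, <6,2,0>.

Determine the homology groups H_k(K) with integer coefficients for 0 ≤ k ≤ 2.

Take the total order 0 < 1 < 2 < 3 < 4 < 5 < 6 on the vertex set. Then K (dimension 2) consists of the simplices:

  0-simplices (7): [0], [1], [2], [3], [4], [5], [6]
  1-simplices (18): [0,1], [0,2], [0,4], [0,5], [0,6], [1,2], [1,3], [1,4], [1,5], [1,6], [2,3], [2,4], [2,5], [2,6], [3,4], [3,5], [3,6], [4,5]
  2-simplices (12): [0,1,5], [0,1,6], [0,2,4], [0,2,6], [0,4,5], [1,2,4], [1,2,5], [1,3,4], [1,3,6], [2,3,5], [2,3,6], [3,4,5]

giving chain groups C_0 ≅ Z^7, C_1 ≅ Z^18, C_2 ≅ Z^12.

Boundary ∂_1: C_1 → C_0 is given by ∂[p,q] = [q] − [p].
The 7×18 boundary matrix has rank 6 and Smith normal form diag(1,1,1,1,1,1).

∂_2: C_2 → C_1 sends each 2-simplex [p,q,r] to [q,r] − [p,r] + [p,q]. For instance
  ∂[1,2,5] = [2,5] − [1,5] + [1,2],
  ∂[0,1,6] = [1,6] − [0,6] + [0,1].
As a 18×12 matrix over Z this has rank 12, with invariant factors (1,1,1,1,1,1,1,1,1,1,1,2).

Computing H_k = (kernel of ∂_k) / (image of ∂_{k+1}):

  H_0: rank C_0 − rank ∂_1 = 7 − 6 = 1, and the invariant factors of ∂_1 are all 1, so H_0 = Z.
  H_1: rank ker ∂_1 − rank ∂_2 = (18 − 6) − 12 = 0, and ∂_2 has invariant factor 2 > 1, so H_1 = Z/2.
  H_2: rank ker ∂_2 − rank ∂_3 = (12 − 12) − 0 = 0, and there is no ∂_3, so H_2 = 0.

As a check, the Euler characteristic is 7 − 18 + 12 = 1, which agrees with 1 − 0 + 0 = 1.
(K is a triangulation of the real projective plane RP^2.)

H_0 ≅ Z,  H_1 ≅ Z/2,  H_2 = 0.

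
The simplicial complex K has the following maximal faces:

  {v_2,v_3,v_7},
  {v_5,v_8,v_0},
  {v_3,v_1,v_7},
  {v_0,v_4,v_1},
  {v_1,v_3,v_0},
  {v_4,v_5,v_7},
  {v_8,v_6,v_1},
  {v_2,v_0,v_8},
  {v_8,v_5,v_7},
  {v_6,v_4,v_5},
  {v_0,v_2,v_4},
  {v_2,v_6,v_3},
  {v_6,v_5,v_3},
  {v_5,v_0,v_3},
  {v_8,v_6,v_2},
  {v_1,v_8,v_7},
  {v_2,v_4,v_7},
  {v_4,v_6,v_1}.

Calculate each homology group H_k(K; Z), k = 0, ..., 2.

K has 9 vertices, 27 edges, 18 triangles.
rank ∂_0 = 0, rank ∂_1 = 8 ⇒ b_0 = 9 − 0 − 8 = 1; all invariant factors of ∂_1 are 1 so no torsion. So H_0 = Z.
rank ∂_1 = 8, rank ∂_2 = 17 ⇒ b_1 = 27 − 8 − 17 = 2; all invariant factors of ∂_2 are 1 so no torsion. So H_1 = Z^2.
rank ∂_2 = 17, rank ∂_3 = 0 ⇒ b_2 = 18 − 17 − 0 = 1. So H_2 = Z.

H_0 = Z,  H_1 = Z^2,  H_2 = Z.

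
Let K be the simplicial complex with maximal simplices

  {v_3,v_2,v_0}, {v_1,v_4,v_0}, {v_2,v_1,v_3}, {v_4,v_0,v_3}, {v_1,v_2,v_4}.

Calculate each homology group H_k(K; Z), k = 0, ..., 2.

We work with the vertex ordering v_0 < v_1 < v_2 < v_3 < v_4. The simplices of K, each written with vertices in increasing order, are:

  0-simplices (5): [v_0], [v_1], [v_2], [v_3], [v_4]
  1-simplices (10): [v_0,v_1], [v_0,v_2], [v_0,v_3], [v_0,v_4], [v_1,v_2], [v_1,v_3], [v_1,v_4], [v_2,v_3], [v_2,v_4], [v_3,v_4]
  2-simplices (5): [v_0,v_1,v_4], [v_0,v_2,v_3], [v_0,v_3,v_4], [v_1,v_2,v_3], [v_1,v_2,v_4]

Hence C_0 ≅ Z^5, C_1 ≅ Z^10, C_2 ≅ Z^5.

∂_1: C_1 → C_0 is given by ∂[p,q] = [q] − [p].
As a 5×10 matrix over Z this has rank 4, with invariant factors (1,1,1,1).

∂_2: C_2 → C_1 maps a triangle to the signed sum of its edges. For instance
  ∂[v_0,v_2,v_3] = [v_2,v_3] − [v_0,v_3] + [v_0,v_2],
  ∂[v_1,v_2,v_3] = [v_2,v_3] − [v_1,v_3] + [v_1,v_2].
As a 10×5 matrix over Z this has rank 5, with invariant factors (1,1,1,1,1).

From H_k ≅ ker(∂_k) / im(∂_{k+1}) we obtain:

  H_0: rank C_0 − rank ∂_1 = 5 − 4 = 1, and the invariant factors of ∂_1 are all 1, so H_0 ≅ Z.
  H_1: rank ker ∂_1 − rank ∂_2 = (10 − 4) − 5 = 1, and the invariant factors of ∂_2 are all 1, so H_1 ≅ Z.
  H_2: rank ker ∂_2 − rank ∂_3 = (5 − 5) − 0 = 0, and there is no ∂_3, so H_2 ≅ 0.

As a check, the Euler characteristic is 5 − 10 + 5 = 0, which agrees with 1 − 1 + 0 = 0.

H_0 = Z,  H_1 = Z,  H_2 = 0.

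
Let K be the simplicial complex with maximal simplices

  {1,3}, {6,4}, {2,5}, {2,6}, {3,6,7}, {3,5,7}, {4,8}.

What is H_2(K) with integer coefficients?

We work with the vertex ordering 1 < 2 < 3 < 4 < 5 < 6 < 7 < 8. The simplices of K, each written with vertices in increasing order, are:

  0-simplices (8): [1], [2], [3], [4], [5], [6], [7], [8]
  1-simplices (10): [1,3], [2,5], [2,6], [3,5], [3,6], [3,7], [4,6], [4,8], [5,7], [6,7]
  2-simplices (2): [3,5,7], [3,6,7]

giving chain groups C_0 ≅ Z^8, C_1 ≅ Z^10, C_2 ≅ Z^2.

The boundary map ∂_1: C_1 → C_0 sends each edge [p,q] (with p < q) to q − p. For instance
  ∂[3,6] = [6] − [3].
The resulting 8×10 matrix has rank 7, and its Smith normal form has invariant factors (1,1,1,1,1,1,1).

The boundary map ∂_2: C_2 → C_1 sends each 2-simplex [p,q,r] to [q,r] − [p,r] + [p,q]. For instance
  ∂[3,5,7] = [5,7] − [3,7] + [3,5],
  ∂[3,6,7] = [6,7] − [3,7] + [3,6].
This gives a 10×2 integer matrix of rank 2; reducing to Smith normal form yields diagonal entries (1,1).

Reading off H_k = ker ∂_k / im ∂_{k+1}:

  H_2: rank ker ∂_2 − rank ∂_3 = (2 − 2) − 0 = 0, and there is no ∂_3, so H_2 ≅ 0.

H_2 ≅ 0.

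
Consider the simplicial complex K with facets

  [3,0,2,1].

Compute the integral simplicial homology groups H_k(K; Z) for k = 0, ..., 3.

Fix the vertex order 0 < 1 < 2 < 3 and write every simplex with vertices in increasing order. Then dim K = 3 and the simplices of K are:

  0-simplices (4): [0], [1], [2], [3]
  1-simplices (6): [0,1], [0,2], [0,3], [1,2], [1,3], [2,3]
  2-simplices (4): [0,1,2], [0,1,3], [0,2,3], [1,2,3]
  3-simplices (1): [0,1,2,3]

so the chain groups are C_0 ≅ Z^4, C_1 ≅ Z^6, C_2 ≅ Z^4, C_3 ≅ Z^1.

∂_1: C_1 → C_0 is given by ∂[p,q] = [q] − [p]. For instance
  ∂[0,3] = [3] − [0].
This gives a 4×6 integer matrix of rank 3; reducing to Smith normal form yields diagonal entries (1,1,1).

Boundary ∂_2: C_2 → C_1 acts by ∂[p,q,r] = [q,r] − [p,r] + [p,q]. For instance
  ∂[1,2,3] = [2,3] − [1,3] + [1,2],
  ∂[0,1,2] = [1,2] − [0,2] + [0,1].
This gives a 6×4 integer matrix of rank 3; reducing to Smith normal form yields diagonal entries (1,1,1).

The boundary map ∂_3: C_3 → C_2 sends each 3-simplex σ to the alternating sum Σ_i (−1)^i (σ with its i-th vertex removed). For instance
  ∂[0,1,2,3] = [1,2,3] − [0,2,3] + [0,1,3] − [0,1,2].
The 4×1 boundary matrix has rank 1 and Smith normal form diag(1).

Reading off H_k = ker ∂_k / im ∂_{k+1}:

  H_0: rank C_0 − rank ∂_1 = 4 − 3 = 1, and the invariant factors of ∂_1 are all 1, so H_0 ≅ Z.
  H_1: rank ker ∂_1 − rank ∂_2 = (6 − 3) − 3 = 0, and the invariant factors of ∂_2 are all 1, so H_1 ≅ 0.
  H_2: rank ker ∂_2 − rank ∂_3 = (4 − 3) − 1 = 0, and the invariant factors of ∂_3 are all 1, so H_2 ≅ 0.
  H_3: rank ker ∂_3 − rank ∂_4 = (1 − 1) − 0 = 0, and there is no ∂_4, so H_3 ≅ 0.

As a check, the Euler characteristic is 4 − 6 + 4 − 1 = 1, which agrees with 1 − 0 + 0 − 0 = 1.
(K is a triangulation of the 3-simplex.)

H_0 = Z,  H_1 = 0,  H_2 = 0,  H_3 = 0.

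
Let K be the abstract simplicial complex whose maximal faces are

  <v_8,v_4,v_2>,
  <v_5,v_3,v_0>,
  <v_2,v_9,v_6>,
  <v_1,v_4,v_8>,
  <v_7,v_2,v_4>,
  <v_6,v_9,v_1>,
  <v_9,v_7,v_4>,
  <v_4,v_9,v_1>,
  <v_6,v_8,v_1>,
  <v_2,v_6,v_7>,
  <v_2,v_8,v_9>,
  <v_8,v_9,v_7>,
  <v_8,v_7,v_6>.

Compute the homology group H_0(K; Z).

H_0 = Z^2.

Take the total order v_0 < v_1 < v_2 < v_3 < v_4 < v_5 < v_6 < v_7 < v_8 < v_9 on the vertex set. Then K (dimension 2) consists of the simplices:

  0-simplices (10): [v_0], [v_1], [v_2], [v_3], [v_4], [v_5], [v_6], [v_7], [v_8], [v_9]
  1-simplices (21): (21 of them)
  2-simplices (13): (13 of them)

giving chain groups C_0 ≅ Z^10, C_1 ≅ Z^21, C_2 ≅ Z^13.

∂_1: C_1 → C_0 sends each edge [p,q] (with p < q) to q − p. For instance
  ∂[v_2,v_9] = [v_9] − [v_2].
This gives a 10×21 integer matrix of rank 8; reducing to Smith normal form yields diagonal entries (1,1,1,1,1,1,1,1).

Boundary ∂_2: C_2 → C_1 acts by ∂[p,q,r] = [q,r] − [p,r] + [p,q]. For instance
  ∂[v_1,v_4,v_8] = [v_4,v_8] − [v_1,v_8] + [v_1,v_4],
  ∂[v_2,v_4,v_8] = [v_4,v_8] − [v_2,v_8] + [v_2,v_4].
This gives a 21×13 integer matrix of rank 13; reducing to Smith normal form yields diagonal entries (1,1,1,1,1,1,1,1,1,1,1,1,2).

Now H_k = ker ∂_k / im ∂_{k+1}, so:

  H_0: rank C_0 − rank ∂_1 = 10 − 8 = 2, and the invariant factors of ∂_1 are all 1, so H_0 = Z^2.

(K is a triangulation of the disjoint union of the real projective plane RP^2 and the 2-simplex.)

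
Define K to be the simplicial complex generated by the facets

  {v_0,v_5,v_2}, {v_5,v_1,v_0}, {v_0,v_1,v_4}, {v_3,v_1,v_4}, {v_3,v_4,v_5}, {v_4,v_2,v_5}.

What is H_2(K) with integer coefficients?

H_2 ≅ 0.

Take the total order v_0 < v_1 < v_2 < v_3 < v_4 < v_5 on the vertex set. Then K (dimension 2) consists of the simplices:

  0-simplices (6): [v_0], [v_1], [v_2], [v_3], [v_4], [v_5]
  1-simplices (12): [v_0,v_1], [v_0,v_2], [v_0,v_4], [v_0,v_5], [v_1,v_3], [v_1,v_4], [v_1,v_5], [v_2,v_4], [v_2,v_5], [v_3,v_4], [v_3,v_5], [v_4,v_5]
  2-simplices (6): [v_0,v_1,v_4], [v_0,v_1,v_5], [v_0,v_2,v_5], [v_1,v_3,v_4], [v_2,v_4,v_5], [v_3,v_4,v_5]

Hence C_0 ≅ Z^6, C_1 ≅ Z^12, C_2 ≅ Z^6.

Boundary ∂_1: C_1 → C_0 sends each edge [p,q] (with p < q) to q − p.
The resulting 6×12 matrix has rank 5, and its Smith normal form has invariant factors (1,1,1,1,1).

∂_2: C_2 → C_1 acts by ∂[p,q,r] = [q,r] − [p,r] + [p,q]. For instance
  ∂[v_2,v_4,v_5] = [v_4,v_5] − [v_2,v_5] + [v_2,v_4],
  ∂[v_0,v_1,v_5] = [v_1,v_5] − [v_0,v_5] + [v_0,v_1].
The resulting 12×6 matrix has rank 6, and its Smith normal form has invariant factors (1,1,1,1,1,1).

Now H_k = ker ∂_k / im ∂_{k+1}, so:

  H_2: rank ker ∂_2 − rank ∂_3 = (6 − 6) − 0 = 0, and there is no ∂_3, so H_2 = 0.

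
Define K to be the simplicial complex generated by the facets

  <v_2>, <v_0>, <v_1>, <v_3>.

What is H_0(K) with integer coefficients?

Take the total order v_0 < v_1 < v_2 < v_3 on the vertex set. Then K (dimension 0) consists of the simplices:

  0-simplices (4): [v_0], [v_1], [v_2], [v_3]

Hence C_0 ≅ Z^4.

From H_k ≅ ker(∂_k) / im(∂_{k+1}) we obtain:

  H_0: rank C_0 − rank ∂_1 = 4 − 0 = 4, and there is no ∂_1, so H_0 ≅ Z^4.

H_0 ≅ Z^4.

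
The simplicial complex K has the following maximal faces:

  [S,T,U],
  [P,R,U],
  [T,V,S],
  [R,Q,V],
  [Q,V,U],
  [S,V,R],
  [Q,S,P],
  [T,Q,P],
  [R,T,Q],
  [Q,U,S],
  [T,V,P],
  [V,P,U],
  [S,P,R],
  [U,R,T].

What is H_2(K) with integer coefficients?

H_2 ≅ Z.

K has 7 vertices, 21 edges, 14 triangles.
rank ∂_2 = 13, rank ∂_3 = 0 ⇒ b_2 = 14 − 13 − 0 = 1. So H_2 = Z.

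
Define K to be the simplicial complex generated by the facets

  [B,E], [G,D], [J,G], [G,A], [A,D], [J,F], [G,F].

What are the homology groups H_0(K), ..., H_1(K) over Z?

H_0 ≅ Z^2,  H_1 ≅ Z^2.

Fix the vertex order A < B < D < E < F < G < J and write every simplex with vertices in increasing order. Then dim K = 1 and the simplices of K are:

  0-simplices (7): A, B, D, E, F, G, J
  1-simplices (7): AD, AG, BE, DG, FG, FJ, GJ

giving chain groups C_0 ≅ Z^7, C_1 ≅ Z^7.

Boundary ∂_1: C_1 → C_0 is given by ∂[p,q] = [q] − [p]. For instance
  ∂FG = G − F.
The 7×7 boundary matrix has rank 5 and Smith normal form diag(1,1,1,1,1).

Now H_k = ker ∂_k / im ∂_{k+1}, so:

  H_0: rank C_0 − rank ∂_1 = 7 − 5 = 2, and the invariant factors of ∂_1 are all 1, so H_0 ≅ Z^2.
  H_1: rank ker ∂_1 − rank ∂_2 = (7 − 5) − 0 = 2, and there is no ∂_2, so H_1 ≅ Z^2.

(K is a triangulation of the disjoint union of the 1-simplex and a wedge of 2 circles.)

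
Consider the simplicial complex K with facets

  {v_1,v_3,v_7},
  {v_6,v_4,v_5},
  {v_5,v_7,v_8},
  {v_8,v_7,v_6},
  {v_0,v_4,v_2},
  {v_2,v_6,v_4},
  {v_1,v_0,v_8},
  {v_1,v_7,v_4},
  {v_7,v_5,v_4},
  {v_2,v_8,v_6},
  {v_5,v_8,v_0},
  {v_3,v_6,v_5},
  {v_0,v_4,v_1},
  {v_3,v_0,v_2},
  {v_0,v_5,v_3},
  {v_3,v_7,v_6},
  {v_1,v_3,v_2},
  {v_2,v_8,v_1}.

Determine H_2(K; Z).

K has 9 vertices, 27 edges, 18 triangles.
rank ∂_2 = 18, rank ∂_3 = 0 ⇒ b_2 = 18 − 18 − 0 = 0. So H_2 = 0.

H_2 = 0.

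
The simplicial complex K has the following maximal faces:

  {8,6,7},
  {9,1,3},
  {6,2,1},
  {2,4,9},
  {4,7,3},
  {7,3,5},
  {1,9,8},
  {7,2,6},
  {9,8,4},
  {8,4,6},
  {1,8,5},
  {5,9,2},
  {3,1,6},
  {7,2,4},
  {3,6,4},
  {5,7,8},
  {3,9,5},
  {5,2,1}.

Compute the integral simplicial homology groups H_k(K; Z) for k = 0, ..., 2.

Order the vertices as 1 < 2 < 3 < 4 < 5 < 6 < 7 < 8 < 9. Listing each simplex with vertices in this order, K has dimension 2 with simplices:

  0-simplices (9): [1], [2], [3], [4], [5], [6], [7], [8], [9]
  1-simplices (27): (27 of them)
  2-simplices (18): [1,2,5], [1,2,6], [1,3,6], [1,3,9], [1,5,8], [1,8,9], [2,4,7], [2,4,9], [2,5,9], [2,6,7], [3,4,6], [3,4,7], [3,5,7], [3,5,9], [4,6,8], [4,8,9], [5,7,8], [6,7,8]

giving chain groups C_0 ≅ Z^9, C_1 ≅ Z^27, C_2 ≅ Z^18.

∂_1: C_1 → C_0 is given by ∂[p,q] = [q] − [p].
This gives a 9×27 integer matrix of rank 8; reducing to Smith normal form yields diagonal entries (1,1,1,1,1,1,1,1).

The boundary map ∂_2: C_2 → C_1 sends each 2-simplex [p,q,r] to [q,r] − [p,r] + [p,q]. For instance
  ∂[1,5,8] = [5,8] − [1,8] + [1,5],
  ∂[3,4,7] = [4,7] − [3,7] + [3,4].
The 27×18 boundary matrix has rank 18 and Smith normal form diag(1,1,1,1,1,1,1,1,1,1,1,1,1,1,1,1,1,2).

Computing H_k = (kernel of ∂_k) / (image of ∂_{k+1}):

  H_0: rank C_0 − rank ∂_1 = 9 − 8 = 1, and the invariant factors of ∂_1 are all 1, so H_0 ≅ Z.
  H_1: rank ker ∂_1 − rank ∂_2 = (27 − 8) − 18 = 1, and ∂_2 has invariant factor 2 > 1, so H_1 ≅ Z ⊕ Z/2.
  H_2: rank ker ∂_2 − rank ∂_3 = (18 − 18) − 0 = 0, and there is no ∂_3, so H_2 ≅ 0.

As a check, the Euler characteristic is 9 − 27 + 18 = 0, which agrees with 1 − 1 + 0 = 0.

H_0 ≅ Z,  H_1 ≅ Z ⊕ Z/2,  H_2 = 0.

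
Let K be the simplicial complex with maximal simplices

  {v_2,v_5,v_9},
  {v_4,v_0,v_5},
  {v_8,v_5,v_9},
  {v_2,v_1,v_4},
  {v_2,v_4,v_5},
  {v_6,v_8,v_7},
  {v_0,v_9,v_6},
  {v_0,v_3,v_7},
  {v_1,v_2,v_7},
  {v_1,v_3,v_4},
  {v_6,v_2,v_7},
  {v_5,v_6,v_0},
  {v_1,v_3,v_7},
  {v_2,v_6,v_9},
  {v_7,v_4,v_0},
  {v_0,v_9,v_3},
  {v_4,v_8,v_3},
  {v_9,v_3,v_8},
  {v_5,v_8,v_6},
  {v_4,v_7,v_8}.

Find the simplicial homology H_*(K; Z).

Take the total order v_0 < v_1 < v_2 < v_3 < v_4 < v_5 < v_6 < v_7 < v_8 < v_9 on the vertex set. Then K (dimension 2) consists of the simplices:

  0-simplices (10): [v_0], [v_1], [v_2], [v_3], [v_4], [v_5], [v_6], [v_7], [v_8], [v_9]
  1-simplices (30): (30 of them)
  2-simplices (20): (20 of them)

Hence C_0 ≅ Z^10, C_1 ≅ Z^30, C_2 ≅ Z^20.

The boundary map ∂_1: C_1 → C_0 is given by ∂[p,q] = [q] − [p].
This gives a 10×30 integer matrix of rank 9; reducing to Smith normal form yields diagonal entries (1,1,1,1,1,1,1,1,1).

The boundary map ∂_2: C_2 → C_1 acts by ∂[p,q,r] = [q,r] − [p,r] + [p,q]. For instance
  ∂[v_6,v_7,v_8] = [v_7,v_8] − [v_6,v_8] + [v_6,v_7],
  ∂[v_0,v_6,v_9] = [v_6,v_9] − [v_0,v_9] + [v_0,v_6].
This gives a 30×20 integer matrix of rank 20; reducing to Smith normal form yields diagonal entries (1,1,1,1,1,1,1,1,1,1,1,1,1,1,1,1,1,1,1,2).

From H_k ≅ ker(∂_k) / im(∂_{k+1}) we obtain:

  H_0: rank C_0 − rank ∂_1 = 10 − 9 = 1, and the invariant factors of ∂_1 are all 1, so H_0 = Z.
  H_1: rank ker ∂_1 − rank ∂_2 = (30 − 9) − 20 = 1, and ∂_2 has invariant factor 2 > 1, so H_1 = Z ⊕ Z/2Z.
  H_2: rank ker ∂_2 − rank ∂_3 = (20 − 20) − 0 = 0, and there is no ∂_3, so H_2 = 0.

H_0 = Z,  H_1 = Z ⊕ Z/2Z,  H_2 = 0.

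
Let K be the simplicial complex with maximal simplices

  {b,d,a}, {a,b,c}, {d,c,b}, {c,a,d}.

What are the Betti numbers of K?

b_0 = 1, b_1 = 0, b_2 = 1.

Fix the vertex order a < b < c < d and write every simplex with vertices in increasing order. Then dim K = 2 and the simplices of K are:

  0-simplices (4): a, b, c, d
  1-simplices (6): ab, ac, ad, bc, bd, cd
  2-simplices (4): abc, abd, acd, bcd

giving chain groups C_0 ≅ Z^4, C_1 ≅ Z^6, C_2 ≅ Z^4.

∂_1: C_1 → C_0 is given by ∂[p,q] = [q] − [p].
The 4×6 boundary matrix has rank 3 and Smith normal form diag(1,1,1).

Boundary ∂_2: C_2 → C_1 maps a triangle to the signed sum of its edges. For instance
  ∂bcd = cd − bd + bc,
  ∂acd = cd − ad + ac.
The resulting 6×4 matrix has rank 3, and its Smith normal form has invariant factors (1,1,1).

From H_k ≅ ker(∂_k) / im(∂_{k+1}) we obtain:

  H_0: rank C_0 − rank ∂_1 = 4 − 3 = 1, and the invariant factors of ∂_1 are all 1, so H_0 = Z.
  H_1: rank ker ∂_1 − rank ∂_2 = (6 − 3) − 3 = 0, and the invariant factors of ∂_2 are all 1, so H_1 = 0.
  H_2: rank ker ∂_2 − rank ∂_3 = (4 − 3) − 0 = 1, and there is no ∂_3, so H_2 = Z.

(K is a triangulation of the 2-sphere S^2.)

Hence the Betti numbers are b_0 = 1, b_1 = 0, b_2 = 1.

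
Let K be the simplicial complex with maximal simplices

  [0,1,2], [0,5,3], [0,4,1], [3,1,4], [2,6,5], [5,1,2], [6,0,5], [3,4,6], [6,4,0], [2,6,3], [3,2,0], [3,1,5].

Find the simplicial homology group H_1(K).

Order the vertices as 0 < 1 < 2 < 3 < 4 < 5 < 6. Listing each simplex with vertices in this order, K has dimension 2 with simplices:

  0-simplices (7): [0], [1], [2], [3], [4], [5], [6]
  1-simplices (18): [0,1], [0,2], [0,3], [0,4], [0,5], [0,6], [1,2], [1,3], [1,4], [1,5], [2,3], [2,5], [2,6], [3,4], [3,5], [3,6], [4,6], [5,6]
  2-simplices (12): [0,1,2], [0,1,4], [0,2,3], [0,3,5], [0,4,6], [0,5,6], [1,2,5], [1,3,4], [1,3,5], [2,3,6], [2,5,6], [3,4,6]

giving chain groups C_0 ≅ Z^7, C_1 ≅ Z^18, C_2 ≅ Z^12.

The boundary map ∂_1: C_1 → C_0 sends each edge [p,q] (with p < q) to q − p.
This gives a 7×18 integer matrix of rank 6; reducing to Smith normal form yields diagonal entries (1,1,1,1,1,1).

The boundary map ∂_2: C_2 → C_1 sends each 2-simplex [p,q,r] to [q,r] − [p,r] + [p,q]. For instance
  ∂[0,4,6] = [4,6] − [0,6] + [0,4],
  ∂[2,3,6] = [3,6] − [2,6] + [2,3].
This gives a 18×12 integer matrix of rank 12; reducing to Smith normal form yields diagonal entries (1,1,1,1,1,1,1,1,1,1,1,2).

Now H_k = ker ∂_k / im ∂_{k+1}, so:

  H_1: rank ker ∂_1 − rank ∂_2 = (18 − 6) − 12 = 0, and ∂_2 has invariant factor 2 > 1, so H_1 = Z/2.

(K is a triangulation of the real projective plane RP^2.)

H_1 = Z/2.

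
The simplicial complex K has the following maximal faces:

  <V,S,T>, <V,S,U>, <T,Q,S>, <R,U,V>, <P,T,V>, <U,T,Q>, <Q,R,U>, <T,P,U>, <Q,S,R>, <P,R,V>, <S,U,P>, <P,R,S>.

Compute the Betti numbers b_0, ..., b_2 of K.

K has 7 vertices, 18 edges, 12 triangles.
rank ∂_0 = 0, rank ∂_1 = 6 ⇒ b_0 = 7 − 0 − 6 = 1; all invariant factors of ∂_1 are 1 so no torsion. So H_0 = Z.
rank ∂_1 = 6, rank ∂_2 = 12 ⇒ b_1 = 18 − 6 − 12 = 0; ∂_2 has invariant factor(s) [2] giving torsion. So H_1 = Z/2.
rank ∂_2 = 12, rank ∂_3 = 0 ⇒ b_2 = 12 − 12 − 0 = 0. So H_2 = 0.

b_0 = 1, b_1 = 0, b_2 = 0.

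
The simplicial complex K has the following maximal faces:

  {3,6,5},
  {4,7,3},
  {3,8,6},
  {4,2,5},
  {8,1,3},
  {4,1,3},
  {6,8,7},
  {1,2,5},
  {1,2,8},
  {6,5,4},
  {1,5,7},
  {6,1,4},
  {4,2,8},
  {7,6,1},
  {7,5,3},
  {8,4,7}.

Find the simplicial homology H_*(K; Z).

H_0 ≅ Z,  H_1 ≅ Z^2,  H_2 ≅ Z.

We work with the vertex ordering 1 < 2 < 3 < 4 < 5 < 6 < 7 < 8. The simplices of K, each written with vertices in increasing order, are:

  0-simplices (8): [1], [2], [3], [4], [5], [6], [7], [8]
  1-simplices (24): (24 of them)
  2-simplices (16): [1,2,5], [1,2,8], [1,3,4], [1,3,8], [1,4,6], [1,5,7], [1,6,7], [2,4,5], [2,4,8], [3,4,7], [3,5,6], [3,5,7], [3,6,8], [4,5,6], [4,7,8], [6,7,8]

giving chain groups C_0 ≅ Z^8, C_1 ≅ Z^24, C_2 ≅ Z^16.

∂_1: C_1 → C_0 is given by ∂[p,q] = [q] − [p].
As a 8×24 matrix over Z this has rank 7, with invariant factors (1,1,1,1,1,1,1).

∂_2: C_2 → C_1 maps a triangle to the signed sum of its edges. For instance
  ∂[4,5,6] = [5,6] − [4,6] + [4,5],
  ∂[6,7,8] = [7,8] − [6,8] + [6,7].
As a 24×16 matrix over Z this has rank 15, with invariant factors (1,1,1,1,1,1,1,1,1,1,1,1,1,1,1).

Computing H_k = (kernel of ∂_k) / (image of ∂_{k+1}):

  H_0: rank C_0 − rank ∂_1 = 8 − 7 = 1, and the invariant factors of ∂_1 are all 1, so H_0 = Z.
  H_1: rank ker ∂_1 − rank ∂_2 = (24 − 7) − 15 = 2, and the invariant factors of ∂_2 are all 1, so H_1 = Z^2.
  H_2: rank ker ∂_2 − rank ∂_3 = (16 − 15) − 0 = 1, and there is no ∂_3, so H_2 = Z.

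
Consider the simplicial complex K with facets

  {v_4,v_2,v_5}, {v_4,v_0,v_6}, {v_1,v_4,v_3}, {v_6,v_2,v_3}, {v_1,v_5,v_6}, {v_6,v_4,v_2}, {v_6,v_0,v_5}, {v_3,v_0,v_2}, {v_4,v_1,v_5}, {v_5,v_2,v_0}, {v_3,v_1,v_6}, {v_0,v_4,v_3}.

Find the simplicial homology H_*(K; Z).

Take the total order v_0 < v_1 < v_2 < v_3 < v_4 < v_5 < v_6 on the vertex set. Then K (dimension 2) consists of the simplices:

  0-simplices (7): [v_0], [v_1], [v_2], [v_3], [v_4], [v_5], [v_6]
  1-simplices (18): (18 of them)
  2-simplices (12): (12 of them)

giving chain groups C_0 ≅ Z^7, C_1 ≅ Z^18, C_2 ≅ Z^12.

Boundary ∂_1: C_1 → C_0 sends each edge [p,q] (with p < q) to q − p.
The 7×18 boundary matrix has rank 6 and Smith normal form diag(1,1,1,1,1,1).

Boundary ∂_2: C_2 → C_1 acts by ∂[p,q,r] = [q,r] − [p,r] + [p,q]. For instance
  ∂[v_1,v_5,v_6] = [v_5,v_6] − [v_1,v_6] + [v_1,v_5],
  ∂[v_0,v_5,v_6] = [v_5,v_6] − [v_0,v_6] + [v_0,v_5].
The resulting 18×12 matrix has rank 12, and its Smith normal form has invariant factors (1,1,1,1,1,1,1,1,1,1,1,2).

From H_k ≅ ker(∂_k) / im(∂_{k+1}) we obtain:

  H_0: rank C_0 − rank ∂_1 = 7 − 6 = 1, and the invariant factors of ∂_1 are all 1, so H_0 ≅ Z.
  H_1: rank ker ∂_1 − rank ∂_2 = (18 − 6) − 12 = 0, and ∂_2 has invariant factor 2 > 1, so H_1 ≅ Z/2.
  H_2: rank ker ∂_2 − rank ∂_3 = (12 − 12) − 0 = 0, and there is no ∂_3, so H_2 ≅ 0.

H_0 = Z,  H_1 = Z/2,  H_2 = 0.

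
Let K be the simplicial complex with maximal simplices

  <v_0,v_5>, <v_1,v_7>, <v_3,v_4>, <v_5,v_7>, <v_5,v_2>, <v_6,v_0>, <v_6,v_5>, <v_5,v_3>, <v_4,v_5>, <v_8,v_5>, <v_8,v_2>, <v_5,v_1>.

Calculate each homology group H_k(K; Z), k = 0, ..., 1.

H_0 ≅ Z,  H_1 ≅ Z^4.

Fix the vertex order v_0 < v_1 < v_2 < v_3 < v_4 < v_5 < v_6 < v_7 < v_8 and write every simplex with vertices in increasing order. Then dim K = 1 and the simplices of K are:

  0-simplices (9): [v_0], [v_1], [v_2], [v_3], [v_4], [v_5], [v_6], [v_7], [v_8]
  1-simplices (12): [v_0,v_5], [v_0,v_6], [v_1,v_5], [v_1,v_7], [v_2,v_5], [v_2,v_8], [v_3,v_4], [v_3,v_5], [v_4,v_5], [v_5,v_6], [v_5,v_7], [v_5,v_8]

so the chain groups are C_0 ≅ Z^9, C_1 ≅ Z^12.

The boundary map ∂_1: C_1 → C_0 is given by ∂[p,q] = [q] − [p].
This gives a 9×12 integer matrix of rank 8; reducing to Smith normal form yields diagonal entries (1,1,1,1,1,1,1,1).

Computing H_k = (kernel of ∂_k) / (image of ∂_{k+1}):

  H_0: rank C_0 − rank ∂_1 = 9 − 8 = 1, and the invariant factors of ∂_1 are all 1, so H_0 = Z.
  H_1: rank ker ∂_1 − rank ∂_2 = (12 − 8) − 0 = 4, and there is no ∂_2, so H_1 = Z^4.

As a check, the Euler characteristic is 9 − 12 = -3, which agrees with 1 − 4 = -3.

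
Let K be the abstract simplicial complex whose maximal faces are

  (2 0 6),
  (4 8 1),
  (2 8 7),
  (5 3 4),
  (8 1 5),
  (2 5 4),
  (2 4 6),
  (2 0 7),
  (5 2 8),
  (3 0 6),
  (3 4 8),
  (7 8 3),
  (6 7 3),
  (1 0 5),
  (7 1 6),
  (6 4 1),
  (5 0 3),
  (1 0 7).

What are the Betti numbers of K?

Take the total order 0 < 1 < 2 < 3 < 4 < 5 < 6 < 7 < 8 on the vertex set. Then K (dimension 2) consists of the simplices:

  0-simplices (9): [0], [1], [2], [3], [4], [5], [6], [7], [8]
  1-simplices (27): (27 of them)
  2-simplices (18): [0,1,5], [0,1,7], [0,2,6], [0,2,7], [0,3,5], [0,3,6], [1,4,6], [1,4,8], [1,5,8], [1,6,7], [2,4,5], [2,4,6], [2,5,8], [2,7,8], [3,4,5], [3,4,8], [3,6,7], [3,7,8]

so the chain groups are C_0 ≅ Z^9, C_1 ≅ Z^27, C_2 ≅ Z^18.

Boundary ∂_1: C_1 → C_0 maps an edge to its endpoints' difference, ∂[p,q] = q − p.
This gives a 9×27 integer matrix of rank 8; reducing to Smith normal form yields diagonal entries (1,1,1,1,1,1,1,1).

The boundary map ∂_2: C_2 → C_1 maps a triangle to the signed sum of its edges. For instance
  ∂[0,3,5] = [3,5] − [0,5] + [0,3],
  ∂[3,7,8] = [7,8] − [3,8] + [3,7].
As a 27×18 matrix over Z this has rank 18, with invariant factors (1,1,1,1,1,1,1,1,1,1,1,1,1,1,1,1,1,2).

Reading off H_k = ker ∂_k / im ∂_{k+1}:

  H_0: rank C_0 − rank ∂_1 = 9 − 8 = 1, and the invariant factors of ∂_1 are all 1, so H_0 = Z.
  H_1: rank ker ∂_1 − rank ∂_2 = (27 − 8) − 18 = 1, and ∂_2 has invariant factor 2 > 1, so H_1 = Z ⊕ Z/2.
  H_2: rank ker ∂_2 − rank ∂_3 = (18 − 18) − 0 = 0, and there is no ∂_3, so H_2 = 0.

As a check, the Euler characteristic is 9 − 27 + 18 = 0, which agrees with 1 − 1 + 0 = 0.

Hence the Betti numbers are b_0 = 1, b_1 = 1, b_2 = 0.

b_0 = 1, b_1 = 1, b_2 = 0.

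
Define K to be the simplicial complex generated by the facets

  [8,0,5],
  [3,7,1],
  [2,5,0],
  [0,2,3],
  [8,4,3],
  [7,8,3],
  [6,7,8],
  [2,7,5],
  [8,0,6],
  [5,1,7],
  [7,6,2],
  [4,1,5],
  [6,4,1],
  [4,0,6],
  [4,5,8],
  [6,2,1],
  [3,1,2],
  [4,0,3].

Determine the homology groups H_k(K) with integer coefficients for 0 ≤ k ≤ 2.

H_0 ≅ Z,  H_1 ≅ Z × Z/2,  H_2 = 0.

We work with the vertex ordering 0 < 1 < 2 < 3 < 4 < 5 < 6 < 7 < 8. The simplices of K, each written with vertices in increasing order, are:

  0-simplices (9): [0], [1], [2], [3], [4], [5], [6], [7], [8]
  1-simplices (27): (27 of them)
  2-simplices (18): [0,2,3], [0,2,5], [0,3,4], [0,4,6], [0,5,8], [0,6,8], [1,2,3], [1,2,6], [1,3,7], [1,4,5], [1,4,6], [1,5,7], [2,5,7], [2,6,7], [3,4,8], [3,7,8], [4,5,8], [6,7,8]

giving chain groups C_0 ≅ Z^9, C_1 ≅ Z^27, C_2 ≅ Z^18.

The boundary map ∂_1: C_1 → C_0 is given by ∂[p,q] = [q] − [p]. For instance
  ∂[0,5] = [5] − [0].
The resulting 9×27 matrix has rank 8, and its Smith normal form has invariant factors (1,1,1,1,1,1,1,1).

∂_2: C_2 → C_1 maps a triangle to the signed sum of its edges. For instance
  ∂[0,3,4] = [3,4] − [0,4] + [0,3],
  ∂[1,5,7] = [5,7] − [1,7] + [1,5].
The 27×18 boundary matrix has rank 18 and Smith normal form diag(1,1,1,1,1,1,1,1,1,1,1,1,1,1,1,1,1,2).

Reading off H_k = ker ∂_k / im ∂_{k+1}:

  H_0: rank C_0 − rank ∂_1 = 9 − 8 = 1, and the invariant factors of ∂_1 are all 1, so H_0 = Z.
  H_1: rank ker ∂_1 − rank ∂_2 = (27 − 8) − 18 = 1, and ∂_2 has invariant factor 2 > 1, so H_1 = Z × Z/2.
  H_2: rank ker ∂_2 − rank ∂_3 = (18 − 18) − 0 = 0, and there is no ∂_3, so H_2 = 0.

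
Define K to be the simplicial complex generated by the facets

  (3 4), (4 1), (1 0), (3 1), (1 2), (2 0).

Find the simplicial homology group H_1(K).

H_1 = Z^2.

We work with the vertex ordering 0 < 1 < 2 < 3 < 4. The simplices of K, each written with vertices in increasing order, are:

  0-simplices (5): [0], [1], [2], [3], [4]
  1-simplices (6): [0,1], [0,2], [1,2], [1,3], [1,4], [3,4]

Hence C_0 ≅ Z^5, C_1 ≅ Z^6.

∂_1: C_1 → C_0 is given by ∂[p,q] = [q] − [p]. For instance
  ∂[1,3] = [3] − [1].
The 5×6 boundary matrix has rank 4 and Smith normal form diag(1,1,1,1).

Reading off H_k = ker ∂_k / im ∂_{k+1}:

  H_1: rank ker ∂_1 − rank ∂_2 = (6 − 4) − 0 = 2, and there is no ∂_2, so H_1 ≅ Z^2.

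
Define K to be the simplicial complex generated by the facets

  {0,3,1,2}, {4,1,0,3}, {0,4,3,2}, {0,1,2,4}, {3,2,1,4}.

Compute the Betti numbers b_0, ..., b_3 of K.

b_0 = 1, b_1 = 0, b_2 = 0, b_3 = 1.

Fix the vertex order 0 < 1 < 2 < 3 < 4 and write every simplex with vertices in increasing order. Then dim K = 3 and the simplices of K are:

  0-simplices (5): [0], [1], [2], [3], [4]
  1-simplices (10): [0,1], [0,2], [0,3], [0,4], [1,2], [1,3], [1,4], [2,3], [2,4], [3,4]
  2-simplices (10): [0,1,2], [0,1,3], [0,1,4], [0,2,3], [0,2,4], [0,3,4], [1,2,3], [1,2,4], [1,3,4], [2,3,4]
  3-simplices (5): [0,1,2,3], [0,1,2,4], [0,1,3,4], [0,2,3,4], [1,2,3,4]

Hence C_0 ≅ Z^5, C_1 ≅ Z^10, C_2 ≅ Z^10, C_3 ≅ Z^5.

∂_1: C_1 → C_0 is given by ∂[p,q] = [q] − [p].
The 5×10 boundary matrix has rank 4 and Smith normal form diag(1,1,1,1).

∂_2: C_2 → C_1 acts by ∂[p,q,r] = [q,r] − [p,r] + [p,q]. For instance
  ∂[2,3,4] = [3,4] − [2,4] + [2,3],
  ∂[0,1,2] = [1,2] − [0,2] + [0,1].
The 10×10 boundary matrix has rank 6 and Smith normal form diag(1,1,1,1,1,1).

∂_3: C_3 → C_2 sends each 3-simplex σ to the alternating sum Σ_i (−1)^i (σ with its i-th vertex removed). For instance
  ∂[0,1,2,3] = [1,2,3] − [0,2,3] + [0,1,3] − [0,1,2],
  ∂[0,1,2,4] = [1,2,4] − [0,2,4] + [0,1,4] − [0,1,2].
This gives a 10×5 integer matrix of rank 4; reducing to Smith normal form yields diagonal entries (1,1,1,1).

Now H_k = ker ∂_k / im ∂_{k+1}, so:

  H_0: rank C_0 − rank ∂_1 = 5 − 4 = 1, and the invariant factors of ∂_1 are all 1, so H_0 ≅ Z.
  H_1: rank ker ∂_1 − rank ∂_2 = (10 − 4) − 6 = 0, and the invariant factors of ∂_2 are all 1, so H_1 ≅ 0.
  H_2: rank ker ∂_2 − rank ∂_3 = (10 − 6) − 4 = 0, and the invariant factors of ∂_3 are all 1, so H_2 ≅ 0.
  H_3: rank ker ∂_3 − rank ∂_4 = (5 − 4) − 0 = 1, and there is no ∂_4, so H_3 ≅ Z.

As a check, the Euler characteristic is 5 − 10 + 10 − 5 = 0, which agrees with 1 − 0 + 0 − 1 = 0.
(K is a triangulation of the 3-sphere S^3.)

Hence the Betti numbers are b_0 = 1, b_1 = 0, b_2 = 0, b_3 = 1.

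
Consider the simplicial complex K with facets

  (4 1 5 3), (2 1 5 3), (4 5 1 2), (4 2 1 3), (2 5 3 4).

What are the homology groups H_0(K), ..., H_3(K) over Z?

K has 5 vertices, 10 edges, 10 triangles, 5 3-simplices.
rank ∂_0 = 0, rank ∂_1 = 4 ⇒ b_0 = 5 − 0 − 4 = 1; all invariant factors of ∂_1 are 1 so no torsion. So H_0 ≅ Z.
rank ∂_1 = 4, rank ∂_2 = 6 ⇒ b_1 = 10 − 4 − 6 = 0; all invariant factors of ∂_2 are 1 so no torsion. So H_1 ≅ 0.
rank ∂_2 = 6, rank ∂_3 = 4 ⇒ b_2 = 10 − 6 − 4 = 0; all invariant factors of ∂_3 are 1 so no torsion. So H_2 ≅ 0.
rank ∂_3 = 4, rank ∂_4 = 0 ⇒ b_3 = 5 − 4 − 0 = 1. So H_3 ≅ Z.

H_0 = Z,  H_1 = 0,  H_2 = 0,  H_3 = Z.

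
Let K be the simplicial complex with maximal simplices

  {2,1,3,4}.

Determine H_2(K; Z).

Take the total order 1 < 2 < 3 < 4 on the vertex set. Then K (dimension 3) consists of the simplices:

  0-simplices (4): [1], [2], [3], [4]
  1-simplices (6): [1,2], [1,3], [1,4], [2,3], [2,4], [3,4]
  2-simplices (4): [1,2,3], [1,2,4], [1,3,4], [2,3,4]
  3-simplices (1): [1,2,3,4]

Hence C_0 ≅ Z^4, C_1 ≅ Z^6, C_2 ≅ Z^4, C_3 ≅ Z^1.

Boundary ∂_1: C_1 → C_0 is given by ∂[p,q] = [q] − [p].
The 4×6 boundary matrix has rank 3 and Smith normal form diag(1,1,1).

∂_2: C_2 → C_1 maps a triangle to the signed sum of its edges. For instance
  ∂[1,2,4] = [2,4] − [1,4] + [1,2],
  ∂[1,2,3] = [2,3] − [1,3] + [1,2].
The 6×4 boundary matrix has rank 3 and Smith normal form diag(1,1,1).

The boundary map ∂_3: C_3 → C_2 sends each 3-simplex σ to the alternating sum Σ_i (−1)^i (σ with its i-th vertex removed). For instance
  ∂[1,2,3,4] = [2,3,4] − [1,3,4] + [1,2,4] − [1,2,3].
As a 4×1 matrix over Z this has rank 1, with invariant factors (1).

Computing H_k = (kernel of ∂_k) / (image of ∂_{k+1}):

  H_2: rank ker ∂_2 − rank ∂_3 = (4 − 3) − 1 = 0, and the invariant factors of ∂_3 are all 1, so H_2 = 0.

(K is a triangulation of the 3-simplex.)

H_2 ≅ 0.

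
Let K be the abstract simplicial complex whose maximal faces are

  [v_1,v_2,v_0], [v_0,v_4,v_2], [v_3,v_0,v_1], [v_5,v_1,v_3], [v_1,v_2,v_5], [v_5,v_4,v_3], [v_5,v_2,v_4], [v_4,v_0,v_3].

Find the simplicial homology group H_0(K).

H_0 ≅ Z.

We work with the vertex ordering v_0 < v_1 < v_2 < v_3 < v_4 < v_5. The simplices of K, each written with vertices in increasing order, are:

  0-simplices (6): [v_0], [v_1], [v_2], [v_3], [v_4], [v_5]
  1-simplices (12): [v_0,v_1], [v_0,v_2], [v_0,v_3], [v_0,v_4], [v_1,v_2], [v_1,v_3], [v_1,v_5], [v_2,v_4], [v_2,v_5], [v_3,v_4], [v_3,v_5], [v_4,v_5]
  2-simplices (8): [v_0,v_1,v_2], [v_0,v_1,v_3], [v_0,v_2,v_4], [v_0,v_3,v_4], [v_1,v_2,v_5], [v_1,v_3,v_5], [v_2,v_4,v_5], [v_3,v_4,v_5]

Hence C_0 ≅ Z^6, C_1 ≅ Z^12, C_2 ≅ Z^8.

Boundary ∂_1: C_1 → C_0 maps an edge to its endpoints' difference, ∂[p,q] = q − p. For instance
  ∂[v_1,v_3] = [v_3] − [v_1].
As a 6×12 matrix over Z this has rank 5, with invariant factors (1,1,1,1,1).

∂_2: C_2 → C_1 acts by ∂[p,q,r] = [q,r] − [p,r] + [p,q]. For instance
  ∂[v_2,v_4,v_5] = [v_4,v_5] − [v_2,v_5] + [v_2,v_4],
  ∂[v_3,v_4,v_5] = [v_4,v_5] − [v_3,v_5] + [v_3,v_4].
The resulting 12×8 matrix has rank 7, and its Smith normal form has invariant factors (1,1,1,1,1,1,1).

Now H_k = ker ∂_k / im ∂_{k+1}, so:

  H_0: rank C_0 − rank ∂_1 = 6 − 5 = 1, and the invariant factors of ∂_1 are all 1, so H_0 ≅ Z.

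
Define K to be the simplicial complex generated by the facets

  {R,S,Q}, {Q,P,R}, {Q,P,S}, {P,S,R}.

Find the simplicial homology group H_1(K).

We work with the vertex ordering P < Q < R < S. The simplices of K, each written with vertices in increasing order, are:

  0-simplices (4): P, Q, R, S
  1-simplices (6): PQ, PR, PS, QR, QS, RS
  2-simplices (4): PQR, PQS, PRS, QRS

so the chain groups are C_0 ≅ Z^4, C_1 ≅ Z^6, C_2 ≅ Z^4.

Boundary ∂_1: C_1 → C_0 sends each edge [p,q] (with p < q) to q − p.
As a 4×6 matrix over Z this has rank 3, with invariant factors (1,1,1).

∂_2: C_2 → C_1 sends each 2-simplex [p,q,r] to [q,r] − [p,r] + [p,q]. For instance
  ∂PRS = RS − PS + PR,
  ∂QRS = RS − QS + QR.
The resulting 6×4 matrix has rank 3, and its Smith normal form has invariant factors (1,1,1).

Now H_k = ker ∂_k / im ∂_{k+1}, so:

  H_1: rank ker ∂_1 − rank ∂_2 = (6 − 3) − 3 = 0, and the invariant factors of ∂_2 are all 1, so H_1 = 0.

H_1 = 0.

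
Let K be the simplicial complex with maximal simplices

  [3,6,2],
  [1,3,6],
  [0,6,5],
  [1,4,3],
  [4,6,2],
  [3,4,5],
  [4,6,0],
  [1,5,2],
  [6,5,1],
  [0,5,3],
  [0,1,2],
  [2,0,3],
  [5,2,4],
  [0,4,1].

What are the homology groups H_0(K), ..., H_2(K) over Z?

H_0 ≅ Z,  H_1 ≅ Z^2,  H_2 ≅ Z.

Take the total order 0 < 1 < 2 < 3 < 4 < 5 < 6 on the vertex set. Then K (dimension 2) consists of the simplices:

  0-simplices (7): [0], [1], [2], [3], [4], [5], [6]
  1-simplices (21): [0,1], [0,2], [0,3], [0,4], [0,5], [0,6], [1,2], [1,3], [1,4], [1,5], [1,6], [2,3], [2,4], [2,5], [2,6], [3,4], [3,5], [3,6], [4,5], [4,6], [5,6]
  2-simplices (14): [0,1,2], [0,1,4], [0,2,3], [0,3,5], [0,4,6], [0,5,6], [1,2,5], [1,3,4], [1,3,6], [1,5,6], [2,3,6], [2,4,5], [2,4,6], [3,4,5]

Hence C_0 ≅ Z^7, C_1 ≅ Z^21, C_2 ≅ Z^14.

The boundary map ∂_1: C_1 → C_0 maps an edge to its endpoints' difference, ∂[p,q] = q − p. For instance
  ∂[1,3] = [3] − [1].
As a 7×21 matrix over Z this has rank 6, with invariant factors (1,1,1,1,1,1).

∂_2: C_2 → C_1 acts by ∂[p,q,r] = [q,r] − [p,r] + [p,q]. For instance
  ∂[0,5,6] = [5,6] − [0,6] + [0,5],
  ∂[0,1,2] = [1,2] − [0,2] + [0,1].
The resulting 21×14 matrix has rank 13, and its Smith normal form has invariant factors (1,1,1,1,1,1,1,1,1,1,1,1,1).

Reading off H_k = ker ∂_k / im ∂_{k+1}:

  H_0: rank C_0 − rank ∂_1 = 7 − 6 = 1, and the invariant factors of ∂_1 are all 1, so H_0 = Z.
  H_1: rank ker ∂_1 − rank ∂_2 = (21 − 6) − 13 = 2, and the invariant factors of ∂_2 are all 1, so H_1 = Z^2.
  H_2: rank ker ∂_2 − rank ∂_3 = (14 − 13) − 0 = 1, and there is no ∂_3, so H_2 = Z.

As a check, the Euler characteristic is 7 − 21 + 14 = 0, which agrees with 1 − 2 + 1 = 0.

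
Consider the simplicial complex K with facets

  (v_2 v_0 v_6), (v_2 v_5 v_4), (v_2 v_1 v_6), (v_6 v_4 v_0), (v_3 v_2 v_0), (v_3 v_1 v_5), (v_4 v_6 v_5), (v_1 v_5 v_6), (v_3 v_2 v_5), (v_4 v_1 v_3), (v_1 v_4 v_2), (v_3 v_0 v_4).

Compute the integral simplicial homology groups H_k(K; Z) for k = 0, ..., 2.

K has 7 vertices, 18 edges, 12 triangles.
rank ∂_0 = 0, rank ∂_1 = 6 ⇒ b_0 = 7 − 0 − 6 = 1; all invariant factors of ∂_1 are 1 so no torsion. So H_0 = Z.
rank ∂_1 = 6, rank ∂_2 = 12 ⇒ b_1 = 18 − 6 − 12 = 0; ∂_2 has invariant factor(s) [2] giving torsion. So H_1 = Z/2.
rank ∂_2 = 12, rank ∂_3 = 0 ⇒ b_2 = 12 − 12 − 0 = 0. So H_2 = 0.

H_0 = Z,  H_1 = Z/2,  H_2 = 0.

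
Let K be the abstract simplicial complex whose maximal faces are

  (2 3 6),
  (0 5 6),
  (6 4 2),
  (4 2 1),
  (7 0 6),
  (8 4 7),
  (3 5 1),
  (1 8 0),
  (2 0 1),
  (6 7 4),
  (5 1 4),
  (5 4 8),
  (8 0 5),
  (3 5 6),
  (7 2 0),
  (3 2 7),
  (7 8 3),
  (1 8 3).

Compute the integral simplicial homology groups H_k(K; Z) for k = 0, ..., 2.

H_0 = Z,  H_1 = Z ⊕ Z/2,  H_2 = 0.

Order the vertices as 0 < 1 < 2 < 3 < 4 < 5 < 6 < 7 < 8. Listing each simplex with vertices in this order, K has dimension 2 with simplices:

  0-simplices (9): [0], [1], [2], [3], [4], [5], [6], [7], [8]
  1-simplices (27): (27 of them)
  2-simplices (18): [0,1,2], [0,1,8], [0,2,7], [0,5,6], [0,5,8], [0,6,7], [1,2,4], [1,3,5], [1,3,8], [1,4,5], [2,3,6], [2,3,7], [2,4,6], [3,5,6], [3,7,8], [4,5,8], [4,6,7], [4,7,8]

so the chain groups are C_0 ≅ Z^9, C_1 ≅ Z^27, C_2 ≅ Z^18.

Boundary ∂_1: C_1 → C_0 sends each edge [p,q] (with p < q) to q − p. For instance
  ∂[0,2] = [2] − [0].
The resulting 9×27 matrix has rank 8, and its Smith normal form has invariant factors (1,1,1,1,1,1,1,1).

The boundary map ∂_2: C_2 → C_1 sends each 2-simplex [p,q,r] to [q,r] − [p,r] + [p,q]. For instance
  ∂[2,4,6] = [4,6] − [2,6] + [2,4],
  ∂[4,7,8] = [7,8] − [4,8] + [4,7].
The 27×18 boundary matrix has rank 18 and Smith normal form diag(1,1,1,1,1,1,1,1,1,1,1,1,1,1,1,1,1,2).

From H_k ≅ ker(∂_k) / im(∂_{k+1}) we obtain:

  H_0: rank C_0 − rank ∂_1 = 9 − 8 = 1, and the invariant factors of ∂_1 are all 1, so H_0 ≅ Z.
  H_1: rank ker ∂_1 − rank ∂_2 = (27 − 8) − 18 = 1, and ∂_2 has invariant factor 2 > 1, so H_1 ≅ Z ⊕ Z/2.
  H_2: rank ker ∂_2 − rank ∂_3 = (18 − 18) − 0 = 0, and there is no ∂_3, so H_2 ≅ 0.

As a check, the Euler characteristic is 9 − 27 + 18 = 0, which agrees with 1 − 1 + 0 = 0.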